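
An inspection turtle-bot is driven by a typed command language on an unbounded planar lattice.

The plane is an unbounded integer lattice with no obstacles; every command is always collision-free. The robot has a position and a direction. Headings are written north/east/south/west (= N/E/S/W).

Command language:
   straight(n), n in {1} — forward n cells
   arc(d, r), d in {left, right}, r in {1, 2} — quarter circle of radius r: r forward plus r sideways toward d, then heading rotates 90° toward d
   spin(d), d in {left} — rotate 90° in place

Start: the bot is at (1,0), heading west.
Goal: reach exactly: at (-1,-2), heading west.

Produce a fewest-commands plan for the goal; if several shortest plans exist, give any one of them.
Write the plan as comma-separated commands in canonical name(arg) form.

initial: at (1,0), heading west
t=1 arc(left, 1) ⇒ at (0,-1), heading south
t=2 arc(right, 1) ⇒ at (-1,-2), heading west
nothing shorter than 2 reaches the goal.

arc(left, 1), arc(right, 1)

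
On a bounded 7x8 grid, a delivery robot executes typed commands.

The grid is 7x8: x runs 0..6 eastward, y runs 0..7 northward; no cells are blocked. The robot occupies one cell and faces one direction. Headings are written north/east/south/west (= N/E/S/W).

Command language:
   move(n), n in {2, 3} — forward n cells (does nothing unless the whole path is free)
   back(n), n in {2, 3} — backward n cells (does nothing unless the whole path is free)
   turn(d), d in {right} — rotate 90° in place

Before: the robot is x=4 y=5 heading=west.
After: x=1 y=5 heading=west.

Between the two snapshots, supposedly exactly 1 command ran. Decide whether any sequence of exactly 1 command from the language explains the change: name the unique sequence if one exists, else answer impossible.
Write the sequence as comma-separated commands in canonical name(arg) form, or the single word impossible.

move(3)

key: still facing W — the one step turns nothing
t0: x=4 y=5 heading=west
t=1 move(3) ⇒ x=1 y=5 heading=west
uniquely the one of 5 1-step routes that fits.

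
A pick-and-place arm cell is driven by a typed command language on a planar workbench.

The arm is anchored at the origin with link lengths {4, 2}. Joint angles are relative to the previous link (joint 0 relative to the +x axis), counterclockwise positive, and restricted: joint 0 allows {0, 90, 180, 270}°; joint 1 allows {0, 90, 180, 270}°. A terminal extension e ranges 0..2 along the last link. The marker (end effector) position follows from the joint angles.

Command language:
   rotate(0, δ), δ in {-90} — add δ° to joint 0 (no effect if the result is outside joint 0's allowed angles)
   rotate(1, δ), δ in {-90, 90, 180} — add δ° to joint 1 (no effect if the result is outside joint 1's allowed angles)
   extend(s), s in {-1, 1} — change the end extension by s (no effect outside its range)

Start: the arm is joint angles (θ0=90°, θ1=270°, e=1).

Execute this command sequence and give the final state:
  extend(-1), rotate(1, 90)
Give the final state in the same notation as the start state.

joint angles (θ0=90°, θ1=0°, e=0)

t0: joint angles (θ0=90°, θ1=270°, e=1)
[1] after extend(-1): joint angles (θ0=90°, θ1=270°, e=0)
[2] after rotate(1, 90): joint angles (θ0=90°, θ1=0°, e=0)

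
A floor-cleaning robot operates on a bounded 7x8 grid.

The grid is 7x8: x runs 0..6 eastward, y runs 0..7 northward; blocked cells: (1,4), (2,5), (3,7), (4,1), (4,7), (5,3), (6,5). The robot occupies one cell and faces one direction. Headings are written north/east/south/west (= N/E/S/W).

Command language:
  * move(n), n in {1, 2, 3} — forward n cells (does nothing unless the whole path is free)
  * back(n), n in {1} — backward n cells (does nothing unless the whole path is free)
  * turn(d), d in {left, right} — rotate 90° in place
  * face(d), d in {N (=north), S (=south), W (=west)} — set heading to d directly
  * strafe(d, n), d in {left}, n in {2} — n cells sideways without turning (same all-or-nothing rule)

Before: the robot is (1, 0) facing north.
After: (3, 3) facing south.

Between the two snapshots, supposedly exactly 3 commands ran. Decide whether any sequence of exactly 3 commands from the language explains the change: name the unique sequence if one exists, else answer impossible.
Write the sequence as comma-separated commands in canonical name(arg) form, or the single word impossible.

move(3), face(S), strafe(left, 2)

key: running strafe(left, 2) before move(3) would end elsewhere — order is forced
initial: (1, 0) facing north
t=1 move(3) ⇒ (1, 3) facing north
t=2 face(S) ⇒ (1, 3) facing south
t=3 strafe(left, 2) ⇒ (3, 3) facing south
no rival 3-sequence matches.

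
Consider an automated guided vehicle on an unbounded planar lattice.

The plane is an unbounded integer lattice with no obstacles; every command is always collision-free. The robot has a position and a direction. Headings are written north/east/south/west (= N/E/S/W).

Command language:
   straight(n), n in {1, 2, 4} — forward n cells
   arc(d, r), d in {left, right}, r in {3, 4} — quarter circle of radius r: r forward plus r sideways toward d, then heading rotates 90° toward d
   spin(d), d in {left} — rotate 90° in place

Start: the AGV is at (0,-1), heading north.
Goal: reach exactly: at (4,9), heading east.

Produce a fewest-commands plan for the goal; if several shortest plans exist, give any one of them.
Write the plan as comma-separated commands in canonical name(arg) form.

straight(4), straight(2), arc(right, 4)

begin: at (0,-1), heading north
1. straight(4) → at (0,3), heading north
2. straight(2) → at (0,5), heading north
3. arc(right, 4) → at (4,9), heading east
nothing shorter than 3 reaches the goal.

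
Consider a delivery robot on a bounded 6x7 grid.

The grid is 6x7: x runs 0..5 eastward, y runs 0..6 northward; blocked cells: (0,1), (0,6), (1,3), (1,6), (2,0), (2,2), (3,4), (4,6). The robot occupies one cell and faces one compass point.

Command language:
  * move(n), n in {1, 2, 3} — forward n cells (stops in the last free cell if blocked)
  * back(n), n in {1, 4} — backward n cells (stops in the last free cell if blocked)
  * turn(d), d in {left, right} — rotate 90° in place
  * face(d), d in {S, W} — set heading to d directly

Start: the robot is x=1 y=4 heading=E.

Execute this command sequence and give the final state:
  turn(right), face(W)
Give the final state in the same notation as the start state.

from: x=1 y=4 heading=E
step 1 (turn(right)): x=1 y=4 heading=S
step 2 (face(W)): x=1 y=4 heading=W

x=1 y=4 heading=W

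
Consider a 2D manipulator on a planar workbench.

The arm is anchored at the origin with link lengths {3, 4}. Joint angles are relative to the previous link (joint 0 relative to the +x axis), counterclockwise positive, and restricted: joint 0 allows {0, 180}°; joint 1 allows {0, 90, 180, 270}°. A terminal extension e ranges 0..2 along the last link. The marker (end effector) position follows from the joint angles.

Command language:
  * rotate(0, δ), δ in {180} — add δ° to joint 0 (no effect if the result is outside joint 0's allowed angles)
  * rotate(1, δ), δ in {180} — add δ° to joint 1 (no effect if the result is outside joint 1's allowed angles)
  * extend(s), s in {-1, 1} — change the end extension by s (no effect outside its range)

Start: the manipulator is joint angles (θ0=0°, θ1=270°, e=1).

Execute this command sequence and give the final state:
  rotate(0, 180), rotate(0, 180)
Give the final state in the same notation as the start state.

begin: joint angles (θ0=0°, θ1=270°, e=1)
1. rotate(0, 180) → joint angles (θ0=180°, θ1=270°, e=1)
2. rotate(0, 180) → joint angles (θ0=0°, θ1=270°, e=1)

joint angles (θ0=0°, θ1=270°, e=1)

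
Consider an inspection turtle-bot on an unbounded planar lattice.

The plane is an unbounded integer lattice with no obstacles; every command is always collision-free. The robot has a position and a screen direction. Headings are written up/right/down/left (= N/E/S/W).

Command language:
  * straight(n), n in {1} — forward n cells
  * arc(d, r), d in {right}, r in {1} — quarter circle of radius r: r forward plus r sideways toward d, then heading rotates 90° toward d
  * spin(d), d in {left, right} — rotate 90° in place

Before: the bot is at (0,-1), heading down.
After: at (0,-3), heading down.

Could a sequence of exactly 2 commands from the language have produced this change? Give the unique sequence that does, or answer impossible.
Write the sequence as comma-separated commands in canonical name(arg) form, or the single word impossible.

straight(1), straight(1)

key: heading stays S — no command in the sequence turns
begin: at (0,-1), heading down
t=1 straight(1) ⇒ at (0,-2), heading down
t=2 straight(1) ⇒ at (0,-3), heading down
no rival 2-sequence matches.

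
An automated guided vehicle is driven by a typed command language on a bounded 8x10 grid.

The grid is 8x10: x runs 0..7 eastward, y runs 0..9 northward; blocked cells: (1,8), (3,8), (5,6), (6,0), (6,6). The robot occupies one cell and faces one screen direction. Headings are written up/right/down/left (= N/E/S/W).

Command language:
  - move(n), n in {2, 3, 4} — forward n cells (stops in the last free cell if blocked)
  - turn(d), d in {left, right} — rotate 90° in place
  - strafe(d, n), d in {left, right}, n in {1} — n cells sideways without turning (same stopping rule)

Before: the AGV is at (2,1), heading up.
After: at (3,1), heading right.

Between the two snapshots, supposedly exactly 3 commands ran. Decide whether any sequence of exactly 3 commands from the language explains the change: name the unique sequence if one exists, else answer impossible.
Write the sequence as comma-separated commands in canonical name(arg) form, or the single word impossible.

key: running move(2) before strafe(left, 1) would end elsewhere — order is forced
from: at (2,1), heading up
1. strafe(left, 1) → at (1,1), heading up
2. turn(right) → at (1,1), heading right
3. move(2) → at (3,1), heading right
no rival 3-sequence matches.

strafe(left, 1), turn(right), move(2)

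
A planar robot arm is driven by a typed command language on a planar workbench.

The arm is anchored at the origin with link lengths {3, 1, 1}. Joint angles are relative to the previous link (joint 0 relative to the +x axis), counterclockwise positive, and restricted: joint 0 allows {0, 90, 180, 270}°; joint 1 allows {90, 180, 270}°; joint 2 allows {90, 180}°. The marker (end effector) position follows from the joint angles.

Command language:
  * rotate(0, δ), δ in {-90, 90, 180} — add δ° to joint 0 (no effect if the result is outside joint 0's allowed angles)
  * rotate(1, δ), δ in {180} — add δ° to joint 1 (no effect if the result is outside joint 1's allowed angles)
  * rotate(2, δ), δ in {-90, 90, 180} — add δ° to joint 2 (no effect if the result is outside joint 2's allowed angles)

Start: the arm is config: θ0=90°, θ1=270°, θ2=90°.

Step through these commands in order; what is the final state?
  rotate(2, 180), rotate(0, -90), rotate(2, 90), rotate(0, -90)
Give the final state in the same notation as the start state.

config: θ0=270°, θ1=270°, θ2=180°

from: config: θ0=90°, θ1=270°, θ2=90°
step 1 (rotate(2, 180)): config: θ0=90°, θ1=270°, θ2=90°
step 2 (rotate(0, -90)): config: θ0=0°, θ1=270°, θ2=90°
step 3 (rotate(2, 90)): config: θ0=0°, θ1=270°, θ2=180°
step 4 (rotate(0, -90)): config: θ0=270°, θ1=270°, θ2=180°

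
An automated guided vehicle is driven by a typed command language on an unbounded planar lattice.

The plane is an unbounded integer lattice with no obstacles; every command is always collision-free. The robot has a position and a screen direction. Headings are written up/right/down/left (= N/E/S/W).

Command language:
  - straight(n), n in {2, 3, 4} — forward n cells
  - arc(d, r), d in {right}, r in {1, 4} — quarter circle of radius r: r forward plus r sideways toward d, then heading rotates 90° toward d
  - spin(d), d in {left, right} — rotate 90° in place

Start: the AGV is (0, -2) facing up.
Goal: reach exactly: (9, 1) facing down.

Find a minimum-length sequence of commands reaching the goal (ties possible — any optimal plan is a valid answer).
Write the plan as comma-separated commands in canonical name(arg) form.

arc(right, 4), straight(4), arc(right, 1)

from: (0, -2) facing up
step 1 (arc(right, 4)): (4, 2) facing right
step 2 (straight(4)): (8, 2) facing right
step 3 (arc(right, 1)): (9, 1) facing down
shorter routes all fall short; 3 is best.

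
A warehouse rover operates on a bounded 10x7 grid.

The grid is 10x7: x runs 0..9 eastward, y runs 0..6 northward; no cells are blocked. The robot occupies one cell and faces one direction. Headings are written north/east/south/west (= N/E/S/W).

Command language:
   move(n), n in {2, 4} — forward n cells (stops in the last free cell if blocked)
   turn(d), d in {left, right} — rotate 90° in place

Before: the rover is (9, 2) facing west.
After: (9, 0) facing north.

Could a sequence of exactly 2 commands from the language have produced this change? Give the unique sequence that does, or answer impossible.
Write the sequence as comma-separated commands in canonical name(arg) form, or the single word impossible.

impossible

all 16 sequences checked — none match.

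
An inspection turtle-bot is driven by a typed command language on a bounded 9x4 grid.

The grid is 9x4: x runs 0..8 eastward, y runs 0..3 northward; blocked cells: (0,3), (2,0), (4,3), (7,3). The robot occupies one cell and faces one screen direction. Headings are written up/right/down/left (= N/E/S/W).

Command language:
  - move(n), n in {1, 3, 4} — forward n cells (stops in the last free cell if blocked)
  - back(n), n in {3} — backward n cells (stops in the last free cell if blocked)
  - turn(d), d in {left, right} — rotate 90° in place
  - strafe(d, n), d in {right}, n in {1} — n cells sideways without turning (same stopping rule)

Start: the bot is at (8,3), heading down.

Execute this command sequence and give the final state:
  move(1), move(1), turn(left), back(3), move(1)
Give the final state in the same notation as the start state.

at (6,1), heading right

initial: at (8,3), heading down
1. move(1) → at (8,2), heading down
2. move(1) → at (8,1), heading down
3. turn(left) → at (8,1), heading right
4. back(3) → at (5,1), heading right
5. move(1) → at (6,1), heading right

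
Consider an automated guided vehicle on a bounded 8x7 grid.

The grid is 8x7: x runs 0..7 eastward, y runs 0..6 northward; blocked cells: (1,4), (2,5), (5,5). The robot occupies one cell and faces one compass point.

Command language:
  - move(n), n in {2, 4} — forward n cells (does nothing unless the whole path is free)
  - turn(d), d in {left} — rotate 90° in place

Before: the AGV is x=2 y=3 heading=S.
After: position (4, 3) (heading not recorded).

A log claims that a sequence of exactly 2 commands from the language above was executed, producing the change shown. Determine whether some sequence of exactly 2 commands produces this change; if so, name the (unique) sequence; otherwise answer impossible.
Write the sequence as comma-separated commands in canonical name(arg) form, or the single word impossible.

key: running move(2) before turn(left) would end elsewhere — order is forced
from: x=2 y=3 heading=S
step 1 (turn(left)): x=2 y=3 heading=E
step 2 (move(2)): x=4 y=3 heading=E
no other 2-command option fits: unique.

turn(left), move(2)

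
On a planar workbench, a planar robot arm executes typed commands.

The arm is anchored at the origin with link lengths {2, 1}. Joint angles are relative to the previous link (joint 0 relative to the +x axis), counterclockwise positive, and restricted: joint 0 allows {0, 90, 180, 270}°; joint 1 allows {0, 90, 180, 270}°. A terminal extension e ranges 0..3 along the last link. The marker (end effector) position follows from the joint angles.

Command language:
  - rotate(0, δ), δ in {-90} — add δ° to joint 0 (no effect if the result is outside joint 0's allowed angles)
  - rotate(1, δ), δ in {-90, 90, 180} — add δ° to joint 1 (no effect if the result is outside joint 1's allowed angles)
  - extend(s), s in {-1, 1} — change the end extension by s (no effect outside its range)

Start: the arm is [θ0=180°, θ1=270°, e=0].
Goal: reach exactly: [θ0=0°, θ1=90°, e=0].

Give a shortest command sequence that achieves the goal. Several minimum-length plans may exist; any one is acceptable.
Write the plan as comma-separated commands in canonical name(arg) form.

rotate(0, -90), rotate(0, -90), rotate(1, 180)

initial: [θ0=180°, θ1=270°, e=0]
[1] after rotate(0, -90): [θ0=90°, θ1=270°, e=0]
[2] after rotate(0, -90): [θ0=0°, θ1=270°, e=0]
[3] after rotate(1, 180): [θ0=0°, θ1=90°, e=0]
shorter routes all fall short; 3 is best.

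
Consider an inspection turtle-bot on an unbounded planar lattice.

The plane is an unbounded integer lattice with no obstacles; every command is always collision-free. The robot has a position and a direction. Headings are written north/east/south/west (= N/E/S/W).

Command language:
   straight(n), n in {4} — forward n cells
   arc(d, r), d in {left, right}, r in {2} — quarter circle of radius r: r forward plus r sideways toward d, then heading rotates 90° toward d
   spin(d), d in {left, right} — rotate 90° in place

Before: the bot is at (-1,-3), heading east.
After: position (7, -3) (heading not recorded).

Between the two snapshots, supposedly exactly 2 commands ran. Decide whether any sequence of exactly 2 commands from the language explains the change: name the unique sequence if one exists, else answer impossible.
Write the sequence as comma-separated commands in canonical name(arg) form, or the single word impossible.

straight(4), straight(4)

initial: at (-1,-3), heading east
step 1 (straight(4)): at (3,-3), heading east
step 2 (straight(4)): at (7,-3), heading east
uniquely the one of 25 2-step routes that fits.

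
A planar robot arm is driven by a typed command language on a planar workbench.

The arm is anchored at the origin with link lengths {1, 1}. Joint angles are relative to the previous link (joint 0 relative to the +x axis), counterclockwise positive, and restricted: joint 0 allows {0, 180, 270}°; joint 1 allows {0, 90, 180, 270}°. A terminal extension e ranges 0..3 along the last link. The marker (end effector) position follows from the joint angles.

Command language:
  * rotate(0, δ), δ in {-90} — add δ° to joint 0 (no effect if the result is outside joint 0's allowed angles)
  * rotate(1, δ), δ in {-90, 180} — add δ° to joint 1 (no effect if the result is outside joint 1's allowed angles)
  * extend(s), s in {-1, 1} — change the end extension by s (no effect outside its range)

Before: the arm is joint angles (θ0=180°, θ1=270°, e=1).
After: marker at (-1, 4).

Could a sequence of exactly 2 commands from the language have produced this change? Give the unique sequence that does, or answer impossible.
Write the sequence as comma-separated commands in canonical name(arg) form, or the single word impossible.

extend(1), extend(1)

from: joint angles (θ0=180°, θ1=270°, e=1)
t=1 extend(1) ⇒ joint angles (θ0=180°, θ1=270°, e=2)
t=2 extend(1) ⇒ joint angles (θ0=180°, θ1=270°, e=3)
no rival 2-sequence matches.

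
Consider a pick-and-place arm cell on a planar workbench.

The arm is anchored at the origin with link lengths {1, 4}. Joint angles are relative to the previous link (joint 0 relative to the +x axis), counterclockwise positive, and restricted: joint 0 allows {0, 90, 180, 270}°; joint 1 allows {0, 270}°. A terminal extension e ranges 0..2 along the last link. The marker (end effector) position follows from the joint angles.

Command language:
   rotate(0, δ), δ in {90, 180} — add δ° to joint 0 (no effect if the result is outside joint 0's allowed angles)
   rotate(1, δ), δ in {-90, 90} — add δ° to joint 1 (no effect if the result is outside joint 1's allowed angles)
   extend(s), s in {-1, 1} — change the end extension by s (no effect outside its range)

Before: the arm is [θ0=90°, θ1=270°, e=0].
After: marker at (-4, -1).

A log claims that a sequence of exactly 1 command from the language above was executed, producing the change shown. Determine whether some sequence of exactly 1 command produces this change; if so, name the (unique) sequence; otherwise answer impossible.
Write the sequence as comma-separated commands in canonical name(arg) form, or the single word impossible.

rotate(0, 180)

begin: [θ0=90°, θ1=270°, e=0]
[1] after rotate(0, 180): [θ0=270°, θ1=270°, e=0]
all 6 alternatives checked — unique.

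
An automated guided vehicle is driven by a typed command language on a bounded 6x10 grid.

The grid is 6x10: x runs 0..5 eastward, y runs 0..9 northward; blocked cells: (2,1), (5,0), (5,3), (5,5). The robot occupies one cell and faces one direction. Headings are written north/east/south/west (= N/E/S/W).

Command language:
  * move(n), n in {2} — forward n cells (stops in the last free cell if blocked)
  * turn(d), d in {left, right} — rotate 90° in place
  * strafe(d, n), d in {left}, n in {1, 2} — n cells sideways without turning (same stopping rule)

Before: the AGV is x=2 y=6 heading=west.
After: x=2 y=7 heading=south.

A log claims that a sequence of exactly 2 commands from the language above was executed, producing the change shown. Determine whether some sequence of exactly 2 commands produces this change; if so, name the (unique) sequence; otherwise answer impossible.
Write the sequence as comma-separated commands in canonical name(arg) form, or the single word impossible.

impossible

checked all 2-command options: none fits.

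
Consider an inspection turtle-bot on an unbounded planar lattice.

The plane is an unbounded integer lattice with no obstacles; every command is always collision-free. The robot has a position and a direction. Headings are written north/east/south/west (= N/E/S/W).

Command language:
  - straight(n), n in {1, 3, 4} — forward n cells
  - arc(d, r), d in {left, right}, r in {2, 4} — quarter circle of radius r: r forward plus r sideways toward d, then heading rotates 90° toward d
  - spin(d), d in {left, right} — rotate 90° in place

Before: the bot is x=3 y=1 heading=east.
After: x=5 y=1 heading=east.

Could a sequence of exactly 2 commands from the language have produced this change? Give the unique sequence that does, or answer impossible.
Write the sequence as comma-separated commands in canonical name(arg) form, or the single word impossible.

key: heading stays E — no command in the sequence turns
initial: x=3 y=1 heading=east
step 1 (straight(1)): x=4 y=1 heading=east
step 2 (straight(1)): x=5 y=1 heading=east
no other 2-command option fits: unique.

straight(1), straight(1)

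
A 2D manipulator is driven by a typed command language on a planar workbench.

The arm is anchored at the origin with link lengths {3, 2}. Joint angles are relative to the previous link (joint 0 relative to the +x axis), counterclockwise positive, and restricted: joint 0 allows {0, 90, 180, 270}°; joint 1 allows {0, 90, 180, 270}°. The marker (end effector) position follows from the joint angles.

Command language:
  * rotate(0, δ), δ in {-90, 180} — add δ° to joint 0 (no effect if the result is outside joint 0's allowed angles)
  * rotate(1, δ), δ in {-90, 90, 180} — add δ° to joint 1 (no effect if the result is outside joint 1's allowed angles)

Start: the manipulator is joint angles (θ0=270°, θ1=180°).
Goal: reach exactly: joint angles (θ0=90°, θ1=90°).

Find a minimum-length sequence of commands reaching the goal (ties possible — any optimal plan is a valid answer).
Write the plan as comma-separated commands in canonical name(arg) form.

rotate(0, 180), rotate(1, -90)

from: joint angles (θ0=270°, θ1=180°)
step 1 (rotate(0, 180)): joint angles (θ0=90°, θ1=180°)
step 2 (rotate(1, -90)): joint angles (θ0=90°, θ1=90°)
nothing shorter than 2 reaches the goal.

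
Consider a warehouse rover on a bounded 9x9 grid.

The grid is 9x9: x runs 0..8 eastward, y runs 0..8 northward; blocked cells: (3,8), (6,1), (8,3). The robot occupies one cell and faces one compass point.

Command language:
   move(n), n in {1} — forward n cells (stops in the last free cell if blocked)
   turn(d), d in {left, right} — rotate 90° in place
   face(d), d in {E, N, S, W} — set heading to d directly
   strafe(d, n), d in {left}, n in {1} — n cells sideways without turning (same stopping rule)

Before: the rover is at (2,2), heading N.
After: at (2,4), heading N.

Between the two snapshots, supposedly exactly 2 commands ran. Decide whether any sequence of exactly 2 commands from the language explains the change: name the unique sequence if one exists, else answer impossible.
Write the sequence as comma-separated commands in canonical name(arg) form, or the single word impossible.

move(1), move(1)

key: still facing N at the end — nothing in the sequence rotates
initial: at (2,2), heading N
step 1 (move(1)): at (2,3), heading N
step 2 (move(1)): at (2,4), heading N
no other 2-command option fits: unique.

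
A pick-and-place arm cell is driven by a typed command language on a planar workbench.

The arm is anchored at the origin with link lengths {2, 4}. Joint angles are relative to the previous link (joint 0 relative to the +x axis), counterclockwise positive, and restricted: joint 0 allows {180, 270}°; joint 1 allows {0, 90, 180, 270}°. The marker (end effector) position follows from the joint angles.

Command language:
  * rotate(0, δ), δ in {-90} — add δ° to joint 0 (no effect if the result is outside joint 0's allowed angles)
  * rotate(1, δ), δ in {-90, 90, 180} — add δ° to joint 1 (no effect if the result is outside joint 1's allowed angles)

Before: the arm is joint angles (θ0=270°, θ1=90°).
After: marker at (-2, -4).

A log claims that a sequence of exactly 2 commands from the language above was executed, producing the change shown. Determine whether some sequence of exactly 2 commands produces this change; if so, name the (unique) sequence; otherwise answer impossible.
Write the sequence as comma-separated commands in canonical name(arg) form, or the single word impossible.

begin: joint angles (θ0=270°, θ1=90°)
t=1 rotate(0, -90) ⇒ joint angles (θ0=180°, θ1=90°)
t=2 rotate(0, -90) ⇒ joint angles (θ0=180°, θ1=90°)
no other 2-command option fits: unique.

rotate(0, -90), rotate(0, -90)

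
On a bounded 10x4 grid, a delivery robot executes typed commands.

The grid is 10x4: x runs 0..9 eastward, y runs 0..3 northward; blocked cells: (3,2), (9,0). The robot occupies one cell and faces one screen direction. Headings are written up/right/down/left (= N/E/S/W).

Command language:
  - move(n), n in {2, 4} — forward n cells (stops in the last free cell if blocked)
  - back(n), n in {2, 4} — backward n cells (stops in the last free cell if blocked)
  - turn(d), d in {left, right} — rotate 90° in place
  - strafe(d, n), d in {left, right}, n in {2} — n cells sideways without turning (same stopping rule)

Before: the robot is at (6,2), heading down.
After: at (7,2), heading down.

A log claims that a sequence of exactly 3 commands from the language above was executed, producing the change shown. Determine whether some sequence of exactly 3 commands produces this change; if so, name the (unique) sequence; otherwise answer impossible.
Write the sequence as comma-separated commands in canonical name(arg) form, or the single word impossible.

key: still facing S at the end — nothing in the sequence rotates
begin: at (6,2), heading down
1. strafe(left, 2) → at (8,2), heading down
2. strafe(left, 2) → at (9,2), heading down
3. strafe(right, 2) → at (7,2), heading down
no other 3-command option fits: unique.

strafe(left, 2), strafe(left, 2), strafe(right, 2)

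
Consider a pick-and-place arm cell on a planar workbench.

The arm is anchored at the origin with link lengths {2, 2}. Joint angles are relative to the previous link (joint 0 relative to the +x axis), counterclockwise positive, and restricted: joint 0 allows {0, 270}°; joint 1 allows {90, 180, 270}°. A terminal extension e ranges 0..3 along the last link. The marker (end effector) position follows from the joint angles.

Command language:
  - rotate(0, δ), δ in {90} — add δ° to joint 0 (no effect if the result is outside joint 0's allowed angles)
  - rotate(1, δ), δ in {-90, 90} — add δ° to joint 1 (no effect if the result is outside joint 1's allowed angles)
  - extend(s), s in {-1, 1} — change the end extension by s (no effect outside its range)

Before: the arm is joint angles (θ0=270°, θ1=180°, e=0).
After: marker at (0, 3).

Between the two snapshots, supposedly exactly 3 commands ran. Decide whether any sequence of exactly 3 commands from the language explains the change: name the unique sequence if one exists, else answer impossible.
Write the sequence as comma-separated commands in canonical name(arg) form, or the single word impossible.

initial: joint angles (θ0=270°, θ1=180°, e=0)
step 1 (extend(1)): joint angles (θ0=270°, θ1=180°, e=1)
step 2 (extend(1)): joint angles (θ0=270°, θ1=180°, e=2)
step 3 (extend(1)): joint angles (θ0=270°, θ1=180°, e=3)
uniquely the one of 125 3-step routes that fits.

extend(1), extend(1), extend(1)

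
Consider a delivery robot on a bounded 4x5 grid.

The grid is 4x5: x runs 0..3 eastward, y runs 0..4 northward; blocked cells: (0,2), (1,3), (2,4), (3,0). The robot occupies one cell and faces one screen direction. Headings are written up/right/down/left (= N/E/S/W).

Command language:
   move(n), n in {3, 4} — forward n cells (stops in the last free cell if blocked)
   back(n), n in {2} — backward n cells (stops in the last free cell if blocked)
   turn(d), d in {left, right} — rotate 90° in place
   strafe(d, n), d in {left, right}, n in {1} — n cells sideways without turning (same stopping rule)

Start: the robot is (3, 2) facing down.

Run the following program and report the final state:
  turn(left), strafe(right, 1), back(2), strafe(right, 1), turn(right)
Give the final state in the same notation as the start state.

initial: (3, 2) facing down
step 1 (turn(left)): (3, 2) facing right
step 2 (strafe(right, 1)): (3, 1) facing right
step 3 (back(2)): (1, 1) facing right
step 4 (strafe(right, 1)): (1, 0) facing right
step 5 (turn(right)): (1, 0) facing down

(1, 0) facing down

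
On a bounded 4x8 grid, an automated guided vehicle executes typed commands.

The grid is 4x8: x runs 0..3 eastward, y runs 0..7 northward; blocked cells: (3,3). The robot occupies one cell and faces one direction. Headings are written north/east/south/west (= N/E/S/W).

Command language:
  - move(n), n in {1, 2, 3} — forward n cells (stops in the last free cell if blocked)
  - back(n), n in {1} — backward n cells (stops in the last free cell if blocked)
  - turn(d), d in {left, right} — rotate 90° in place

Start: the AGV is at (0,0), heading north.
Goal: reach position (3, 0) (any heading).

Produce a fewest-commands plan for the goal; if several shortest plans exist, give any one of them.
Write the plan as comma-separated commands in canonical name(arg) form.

initial: at (0,0), heading north
1. turn(right) → at (0,0), heading east
2. move(3) → at (3,0), heading east
no 1-step plan works, so 2 is optimal.

turn(right), move(3)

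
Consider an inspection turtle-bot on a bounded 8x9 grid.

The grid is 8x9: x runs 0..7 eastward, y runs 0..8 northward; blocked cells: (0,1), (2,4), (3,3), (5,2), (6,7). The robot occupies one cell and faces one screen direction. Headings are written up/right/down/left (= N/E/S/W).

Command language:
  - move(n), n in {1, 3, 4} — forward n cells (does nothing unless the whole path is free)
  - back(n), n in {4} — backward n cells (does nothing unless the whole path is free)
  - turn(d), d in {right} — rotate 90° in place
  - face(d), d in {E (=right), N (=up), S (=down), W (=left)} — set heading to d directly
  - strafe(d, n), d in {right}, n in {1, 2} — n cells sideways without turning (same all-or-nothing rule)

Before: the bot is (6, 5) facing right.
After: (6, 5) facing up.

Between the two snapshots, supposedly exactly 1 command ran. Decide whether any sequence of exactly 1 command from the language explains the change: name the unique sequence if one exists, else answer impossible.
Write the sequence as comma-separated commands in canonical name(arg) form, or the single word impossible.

key: parked at (6,5) the whole time — nothing moves the robot
t0: (6, 5) facing right
t=1 face(N) ⇒ (6, 5) facing up
no rival 1-sequence matches.

face(N)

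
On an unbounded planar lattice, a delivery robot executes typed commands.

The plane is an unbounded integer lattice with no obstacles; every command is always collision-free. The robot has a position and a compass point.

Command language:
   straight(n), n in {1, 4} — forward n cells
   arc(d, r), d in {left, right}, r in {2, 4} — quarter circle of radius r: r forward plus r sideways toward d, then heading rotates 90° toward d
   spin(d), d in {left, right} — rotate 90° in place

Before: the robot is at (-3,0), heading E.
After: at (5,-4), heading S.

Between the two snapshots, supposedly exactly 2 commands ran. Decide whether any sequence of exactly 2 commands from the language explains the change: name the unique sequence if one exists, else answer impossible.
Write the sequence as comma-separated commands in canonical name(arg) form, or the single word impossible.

key: order matters: swapping straight(4) and arc(right, 4) lands elsewhere
begin: at (-3,0), heading E
1. straight(4) → at (1,0), heading E
2. arc(right, 4) → at (5,-4), heading S
no other 2-command option fits: unique.

straight(4), arc(right, 4)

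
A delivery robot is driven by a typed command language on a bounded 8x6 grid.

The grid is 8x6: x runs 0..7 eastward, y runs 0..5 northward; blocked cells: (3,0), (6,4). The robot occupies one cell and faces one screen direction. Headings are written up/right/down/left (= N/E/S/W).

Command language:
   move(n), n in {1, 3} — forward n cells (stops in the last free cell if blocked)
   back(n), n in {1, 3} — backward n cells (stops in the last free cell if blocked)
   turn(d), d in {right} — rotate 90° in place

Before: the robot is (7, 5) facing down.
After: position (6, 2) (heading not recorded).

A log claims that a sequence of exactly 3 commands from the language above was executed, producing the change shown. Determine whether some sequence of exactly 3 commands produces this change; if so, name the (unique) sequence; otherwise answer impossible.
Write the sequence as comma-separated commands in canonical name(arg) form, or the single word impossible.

move(3), turn(right), move(1)

key: running move(1) before move(3) would end elsewhere — order is forced
initial: (7, 5) facing down
t=1 move(3) ⇒ (7, 2) facing down
t=2 turn(right) ⇒ (7, 2) facing left
t=3 move(1) ⇒ (6, 2) facing left
no other 3-command option fits: unique.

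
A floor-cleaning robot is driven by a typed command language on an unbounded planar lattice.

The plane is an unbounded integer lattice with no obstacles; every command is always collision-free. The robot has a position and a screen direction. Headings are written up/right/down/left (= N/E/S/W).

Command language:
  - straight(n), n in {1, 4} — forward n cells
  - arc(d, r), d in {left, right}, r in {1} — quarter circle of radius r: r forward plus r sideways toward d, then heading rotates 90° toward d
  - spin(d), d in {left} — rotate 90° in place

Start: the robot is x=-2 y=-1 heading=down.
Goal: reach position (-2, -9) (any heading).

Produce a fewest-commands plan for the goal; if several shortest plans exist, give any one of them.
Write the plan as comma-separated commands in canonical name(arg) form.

straight(4), straight(4)

t0: x=-2 y=-1 heading=down
t=1 straight(4) ⇒ x=-2 y=-5 heading=down
t=2 straight(4) ⇒ x=-2 y=-9 heading=down
no 1-step plan works, so 2 is optimal.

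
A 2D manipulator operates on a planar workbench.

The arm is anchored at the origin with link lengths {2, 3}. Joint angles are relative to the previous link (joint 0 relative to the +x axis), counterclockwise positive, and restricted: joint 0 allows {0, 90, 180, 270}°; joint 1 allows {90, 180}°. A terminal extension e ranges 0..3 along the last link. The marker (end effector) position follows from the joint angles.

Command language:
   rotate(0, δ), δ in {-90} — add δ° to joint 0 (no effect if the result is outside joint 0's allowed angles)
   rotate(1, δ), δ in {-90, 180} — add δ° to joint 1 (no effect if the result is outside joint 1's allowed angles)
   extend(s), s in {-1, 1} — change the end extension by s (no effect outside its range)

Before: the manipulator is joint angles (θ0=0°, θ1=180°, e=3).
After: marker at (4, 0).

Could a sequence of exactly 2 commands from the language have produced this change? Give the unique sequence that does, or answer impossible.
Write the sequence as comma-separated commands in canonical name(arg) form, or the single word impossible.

rotate(0, -90), rotate(0, -90)

from: joint angles (θ0=0°, θ1=180°, e=3)
t=1 rotate(0, -90) ⇒ joint angles (θ0=270°, θ1=180°, e=3)
t=2 rotate(0, -90) ⇒ joint angles (θ0=180°, θ1=180°, e=3)
no rival 2-sequence matches.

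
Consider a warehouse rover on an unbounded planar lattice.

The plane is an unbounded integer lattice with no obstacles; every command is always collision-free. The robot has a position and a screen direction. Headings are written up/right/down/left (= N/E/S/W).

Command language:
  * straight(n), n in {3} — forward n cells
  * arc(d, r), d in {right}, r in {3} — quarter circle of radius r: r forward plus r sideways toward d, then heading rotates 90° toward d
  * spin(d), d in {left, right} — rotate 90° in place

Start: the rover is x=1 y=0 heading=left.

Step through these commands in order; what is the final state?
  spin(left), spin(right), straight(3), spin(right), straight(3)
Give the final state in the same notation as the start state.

start: x=1 y=0 heading=left
[1] after spin(left): x=1 y=0 heading=down
[2] after spin(right): x=1 y=0 heading=left
[3] after straight(3): x=-2 y=0 heading=left
[4] after spin(right): x=-2 y=0 heading=up
[5] after straight(3): x=-2 y=3 heading=up

x=-2 y=3 heading=up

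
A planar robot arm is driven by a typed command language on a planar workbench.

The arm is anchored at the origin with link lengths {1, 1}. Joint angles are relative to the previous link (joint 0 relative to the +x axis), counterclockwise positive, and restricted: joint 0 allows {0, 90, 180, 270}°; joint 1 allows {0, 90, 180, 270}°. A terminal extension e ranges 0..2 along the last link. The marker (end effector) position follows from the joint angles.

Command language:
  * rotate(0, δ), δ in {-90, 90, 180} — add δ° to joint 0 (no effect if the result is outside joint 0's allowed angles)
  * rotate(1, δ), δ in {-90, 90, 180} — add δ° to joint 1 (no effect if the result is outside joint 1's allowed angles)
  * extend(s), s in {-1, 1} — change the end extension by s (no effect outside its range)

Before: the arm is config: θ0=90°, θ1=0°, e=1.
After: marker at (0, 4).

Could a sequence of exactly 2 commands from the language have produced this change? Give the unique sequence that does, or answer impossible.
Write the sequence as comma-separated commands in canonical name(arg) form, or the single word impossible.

extend(1), extend(1)

begin: config: θ0=90°, θ1=0°, e=1
step 1 (extend(1)): config: θ0=90°, θ1=0°, e=2
step 2 (extend(1)): config: θ0=90°, θ1=0°, e=2
no rival 2-sequence matches.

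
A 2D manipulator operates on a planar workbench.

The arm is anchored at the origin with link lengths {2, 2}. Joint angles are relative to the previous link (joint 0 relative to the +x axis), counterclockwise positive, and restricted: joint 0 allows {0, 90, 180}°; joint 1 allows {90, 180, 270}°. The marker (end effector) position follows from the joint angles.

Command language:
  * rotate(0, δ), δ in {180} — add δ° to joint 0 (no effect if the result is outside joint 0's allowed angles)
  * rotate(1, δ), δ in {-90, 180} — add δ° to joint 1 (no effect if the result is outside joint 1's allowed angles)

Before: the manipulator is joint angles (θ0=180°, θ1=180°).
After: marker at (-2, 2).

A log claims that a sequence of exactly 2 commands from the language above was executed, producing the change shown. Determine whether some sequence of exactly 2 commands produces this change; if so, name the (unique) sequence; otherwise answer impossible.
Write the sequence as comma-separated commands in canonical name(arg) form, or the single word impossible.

rotate(1, -90), rotate(1, 180)

key: order matters: swapping rotate(1, -90) and rotate(1, 180) lands elsewhere
initial: joint angles (θ0=180°, θ1=180°)
1. rotate(1, -90) → joint angles (θ0=180°, θ1=90°)
2. rotate(1, 180) → joint angles (θ0=180°, θ1=270°)
all 9 alternatives checked — unique.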